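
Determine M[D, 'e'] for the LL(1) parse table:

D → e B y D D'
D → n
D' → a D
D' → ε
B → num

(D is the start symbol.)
D → e B y D D'

To find M[D, 'e'], we find productions for D where 'e' is in the predict set (PREDICT(N → α) = (FIRST(α) \ {ε}) ∪ (FOLLOW(N) if α ⇒* ε)).

D → e B y D D': PREDICT = { 'e' }
  'e' is in predict set, so this production goes in M[D, 'e']
D → n: PREDICT = { 'n' }

M[D, 'e'] = D → e B y D D'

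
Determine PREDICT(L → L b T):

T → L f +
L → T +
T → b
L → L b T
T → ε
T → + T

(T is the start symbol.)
{ '+', 'b' }

PREDICT(L → L b T) = (FIRST(RHS) \ {ε}) ∪ (FOLLOW(L) if ε ∈ FIRST(RHS), i.e. RHS ⇒* ε)
FIRST(L) = { '+', 'b' }
FIRST(L b T) = { '+', 'b' }
ε ∉ FIRST(L b T), so FOLLOW(L) is not added.
PREDICT(L → L b T) = { '+', 'b' }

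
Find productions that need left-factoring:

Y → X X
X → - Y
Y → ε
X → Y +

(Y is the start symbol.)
No, left-factoring is not needed

Left-factoring is needed when two productions for the same non-terminal
share a common prefix on the right-hand side.

Productions for Y:
  Y → X X
  Y → ε
Productions for X:
  X → - Y
  X → Y +

No common prefixes found.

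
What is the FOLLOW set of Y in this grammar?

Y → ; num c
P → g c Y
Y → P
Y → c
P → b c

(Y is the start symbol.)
{ $ }

Y is the start symbol, so $ ∈ FOLLOW(Y).
In P → g c Y: Y is at the end, add FOLLOW(P)

The FOLLOW sets referred to above (computed the same way, to a fixed point):
  FOLLOW(P) = { $ }

Taking the union: FOLLOW(Y) = { $ }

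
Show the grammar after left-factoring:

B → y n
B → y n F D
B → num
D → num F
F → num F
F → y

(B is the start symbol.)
B → y n B'
B' → ε
B' → F D
B → num
D → num F
F → num F
F → y

Left-factoring transforms A → αβ₁ | αβ₂ into A → αA' and A' → β₁ | β₂
(α is the longest common prefix among the alternatives). Repeat until
no nonterminal has two alternatives with a common prefix.

Round 1: B has alternatives sharing prefix 'y n'. Introduce B': B → y n B'
  Add: B' → ε
  Add: B' → F D

No remaining common prefixes — done.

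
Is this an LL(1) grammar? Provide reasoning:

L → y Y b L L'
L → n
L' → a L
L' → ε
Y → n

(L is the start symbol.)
Relevant sets:
  FOLLOW(L') = { $, 'a' }

For L:
  PREDICT(L → y Y b L L') = { 'y' }
  PREDICT(L → n) = { 'n' }
For L':
  PREDICT(L' → a L) = { 'a' }
  PREDICT(L' → ε) = { $, 'a' }
Y has a single production, so nothing to check there.

Conflict found: Predict set conflict for L': { 'a' }
The grammar is NOT LL(1).

Answer: No. Predict set conflict for L': { 'a' }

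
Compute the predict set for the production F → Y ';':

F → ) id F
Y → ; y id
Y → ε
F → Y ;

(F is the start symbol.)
{ ';' }

PREDICT(F → Y ';') = (FIRST(RHS) \ {ε}) ∪ (FOLLOW(F) if ε ∈ FIRST(RHS), i.e. RHS ⇒* ε)
FIRST(Y) = { ';', ε }
FIRST(Y ';') = { ';' }
ε ∉ FIRST(Y ';'), so FOLLOW(F) is not added.
PREDICT(F → Y ';') = { ';' }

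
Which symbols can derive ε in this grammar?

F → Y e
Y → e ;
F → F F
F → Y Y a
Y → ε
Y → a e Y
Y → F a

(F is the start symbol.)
ε-productions: Y → ε
So Y is immediately nullable.
No further non-terminal can be added: every production for the remaining non-terminals contains a terminal or a non-nullable non-terminal.
Nullable = { 'Y' }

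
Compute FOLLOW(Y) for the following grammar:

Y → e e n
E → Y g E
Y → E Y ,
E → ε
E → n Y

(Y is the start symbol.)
To compute FOLLOW(Y), find every occurrence of Y on a right-hand side N → α Y β: add FIRST(β) \ {ε}, and if β is empty or nullable also add FOLLOW(N). Iterate to a fixed point.

Y is the start symbol, so $ ∈ FOLLOW(Y).
In E → Y g E: Y is followed by g E, add FIRST(g E) \ {ε} = { 'g' }
In Y → E Y ,: Y is followed by ',', add FIRST(',') \ {ε} = { ',' }
In E → n Y: Y is at the end, add FOLLOW(E)

The FOLLOW sets referred to above (computed the same way, to a fixed point):
  FOLLOW(E) = { 'e', 'n' }

Taking the union: FOLLOW(Y) = { $, ',', 'e', 'g', 'n' }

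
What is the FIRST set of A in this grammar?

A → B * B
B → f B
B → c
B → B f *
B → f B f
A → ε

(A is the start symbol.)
FIRST sets of the other non-terminals involved (by the same procedure, iterated to a fixed point):
  FIRST(B) = { 'c', 'f' }

From A → B * B:
  - B is a non-terminal: add FIRST(B) \ {ε} = { 'c', 'f' }
    B is not nullable, so stop
From A → ε:
  - ε-production, so ε ∈ FIRST(A)

Collecting: FIRST(A) = { 'c', 'f', ε }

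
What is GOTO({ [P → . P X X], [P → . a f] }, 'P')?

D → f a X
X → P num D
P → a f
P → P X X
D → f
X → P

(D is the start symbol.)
{ [P → . P X X], [P → . a f], [P → P . X X], [X → . P num D], [X → . P] }

GOTO(I, 'P') = CLOSURE({ [A → αX.β] : [A → α.Xβ] ∈ I, X = 'P' })

Items with dot before 'P', with the dot advanced:
  [P → . P X X] → [P → P . X X]
Closure of the advanced items:
  [P → P . X X] has the dot before X: add [X → . P num D], [X → . P]
  [X → . P num D] has the dot before P: add [P → . a f], [P → . P X X]

GOTO = { [P → . P X X], [P → . a f], [P → P . X X], [X → . P num D], [X → . P] }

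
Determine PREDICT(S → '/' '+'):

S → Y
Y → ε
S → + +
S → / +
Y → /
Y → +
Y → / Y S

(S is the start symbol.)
PREDICT(S → '/' '+') = (FIRST(RHS) \ {ε}) ∪ (FOLLOW(S) if ε ∈ FIRST(RHS), i.e. RHS ⇒* ε)
FIRST('/' '+') = { '/' }
ε ∉ FIRST('/' '+'), so FOLLOW(S) is not added.
PREDICT(S → '/' '+') = { '/' }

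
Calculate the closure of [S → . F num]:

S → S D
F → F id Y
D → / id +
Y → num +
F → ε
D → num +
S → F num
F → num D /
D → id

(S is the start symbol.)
{ [F → . F id Y], [F → . num D /], [F → .], [S → . F num] }

Start with: [S → . F num]
  [S → . F num] has the dot before F: add [F → . F id Y], [F → .], [F → . num D /]
No further items can be added.

CLOSURE = { [F → . F id Y], [F → . num D /], [F → .], [S → . F num] }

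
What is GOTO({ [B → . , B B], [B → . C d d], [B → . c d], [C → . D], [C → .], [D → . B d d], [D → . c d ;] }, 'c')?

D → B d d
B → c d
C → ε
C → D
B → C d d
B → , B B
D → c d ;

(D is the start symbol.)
{ [B → c . d], [D → c . d ;] }

GOTO(I, 'c') = CLOSURE({ [A → αX.β] : [A → α.Xβ] ∈ I, X = 'c' })

Items with dot before 'c', with the dot advanced:
  [B → . c d] → [B → c . d]
  [D → . c d ;] → [D → c . d ;]
Closure adds nothing (no advanced item has the dot before a non-terminal).

GOTO = { [B → c . d], [D → c . d ;] }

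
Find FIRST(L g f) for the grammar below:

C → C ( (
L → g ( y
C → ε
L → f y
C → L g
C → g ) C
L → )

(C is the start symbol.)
FIRST sets of the non-terminals involved (from the grammar, by fixed-point iteration):
  FIRST(L) = { ')', 'f', 'g' }

To compute FIRST(L g f), process the symbols left to right:
Symbol L is a non-terminal. Add FIRST(L) \ {ε} = { ')', 'f', 'g' }
L is not nullable (ε ∉ FIRST(L)), so stop here.
FIRST(L g f) = { ')', 'f', 'g' }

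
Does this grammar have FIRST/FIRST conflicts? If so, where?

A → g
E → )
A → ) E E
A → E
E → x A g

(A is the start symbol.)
Yes. A → ')' E E / A → E on { ')' }

FIRST sets of the non-terminals at (or reachable through a nullable prefix from) the front of some alternative:
  FIRST(E) = { ')', 'x' }

Productions for A:
  A → g: FIRST = { 'g' }
  A → ) E E: FIRST = { ')' }
  A → E: FIRST = { ')', 'x' }
Productions for E:
  E → ): FIRST = { ')' }
  E → x A g: FIRST = { 'x' }

Conflict for A: A → ) E E and A → E
  Overlap: { ')' }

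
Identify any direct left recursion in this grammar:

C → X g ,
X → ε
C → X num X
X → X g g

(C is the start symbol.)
Yes, X is left-recursive

Direct left recursion occurs when N → N α for some non-terminal N (the right-hand side begins with the left-hand side itself).

C → X g ,: starts with X
X → ε: starts with ε
C → X num X: starts with X
X → X g g: LEFT RECURSIVE (starts with X)

The grammar has direct left recursion on: X.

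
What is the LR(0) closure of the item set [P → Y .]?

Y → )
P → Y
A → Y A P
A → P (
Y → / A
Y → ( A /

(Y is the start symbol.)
{ [P → Y .] }

To compute CLOSURE, for each item [A → α.Bβ] where B is a non-terminal, add [B → .γ] for all productions B → γ; repeat for the newly added items until nothing changes.

Start with: [P → Y .]
The dot is at the end, so nothing is added.

CLOSURE = { [P → Y .] }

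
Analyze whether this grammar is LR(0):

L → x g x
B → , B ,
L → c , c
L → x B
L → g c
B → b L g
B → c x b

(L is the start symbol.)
A grammar is LR(0) if no state in the canonical LR(0) collection has:
  - both a shift item (dot before a terminal) and a complete item (shift-reduce conflict), or
  - two or more complete items (reduce-reduce conflict; the accept item [L' → L .] counts as a complete item here).

Augment with L' → L and build the canonical LR(0) collection (I0 = CLOSURE({[L' → . L]}), then GOTO on every symbol after a dot until no new states appear). It has 20 states:
  I0: { [L → . c , c], [L → . g c], [L → . x B], [L → . x g x], [L' → . L] }  — shift
  I1: { [L' → L .] }  — accept
  I2: { [L → c . , c] }  — shift
  I3: { [L → g . c] }  — shift
  I4: { [B → . , B ,], [B → . b L g], [B → . c x b], [L → x . B], [L → x . g x] }  — shift
  I5: { [B → , . B ,], [B → . , B ,], [B → . b L g], [B → . c x b] }  — shift
  I6: { [L → x B .] }  — reduce
  I7: { [B → b . L g], [L → . c , c], [L → . g c], [L → . x B], [L → . x g x] }  — shift
  I8: { [B → c . x b] }  — shift
  I9: { [L → x g . x] }  — shift
  I10: { [L → x g x .] }  — reduce
  I11: { [B → c x . b] }  — shift
  I12: { [B → c x b .] }  — reduce
  I13: { [B → b L . g] }  — shift
  I14: { [B → b L g .] }  — reduce
  I15: { [B → , B . ,] }  — shift
  I16: { [B → , B , .] }  — reduce
  I17: { [L → g c .] }  — reduce
  I18: { [L → c , . c] }  — shift
  I19: { [L → c , c .] }  — reduce

Every state is either a pure shift/goto state or contains exactly one complete item and nothing to shift — no conflicts. The grammar is LR(0).

Answer: Yes, the grammar is LR(0)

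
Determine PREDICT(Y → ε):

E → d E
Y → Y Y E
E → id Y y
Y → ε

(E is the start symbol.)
PREDICT(Y → ε) = (FIRST(RHS) \ {ε}) ∪ (FOLLOW(Y) if ε ∈ FIRST(RHS), i.e. RHS ⇒* ε)
The right-hand side is ε (FIRST(ε) = { ε }), so the predict set is FOLLOW(Y) = { 'd', 'id', 'y' }
PREDICT(Y → ε) = { 'd', 'id', 'y' }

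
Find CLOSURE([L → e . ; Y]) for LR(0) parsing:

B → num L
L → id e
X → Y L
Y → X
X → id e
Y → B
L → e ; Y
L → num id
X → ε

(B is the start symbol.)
To compute CLOSURE, for each item [A → α.Bβ] where B is a non-terminal, add [B → .γ] for all productions B → γ; repeat for the newly added items until nothing changes.

Start with: [L → e . ; Y]
The dot precedes the terminal ';', so nothing is added.

CLOSURE = { [L → e . ; Y] }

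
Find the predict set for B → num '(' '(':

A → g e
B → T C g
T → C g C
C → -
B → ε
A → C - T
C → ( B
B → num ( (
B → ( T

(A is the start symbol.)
{ 'num' }

PREDICT(B → num '(' '(') = (FIRST(RHS) \ {ε}) ∪ (FOLLOW(B) if ε ∈ FIRST(RHS), i.e. RHS ⇒* ε)
FIRST(num '(' '(') = { 'num' }
ε ∉ FIRST(num '(' '('), so FOLLOW(B) is not added.
PREDICT(B → num '(' '(') = { 'num' }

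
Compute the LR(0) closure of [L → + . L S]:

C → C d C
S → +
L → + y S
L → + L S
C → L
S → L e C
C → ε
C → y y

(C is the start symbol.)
To compute CLOSURE, for each item [A → α.Bβ] where B is a non-terminal, add [B → .γ] for all productions B → γ; repeat for the newly added items until nothing changes.

Start with: [L → + . L S]
  [L → + . L S] has the dot before L: add [L → . + y S], [L → . + L S]
No further items can be added.

CLOSURE = { [L → + . L S], [L → . + L S], [L → . + y S] }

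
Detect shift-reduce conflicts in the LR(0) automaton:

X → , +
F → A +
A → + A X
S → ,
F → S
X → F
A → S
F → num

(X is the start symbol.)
A shift-reduce conflict occurs when an LR(0) state has both:
  - a complete (reduce) item [A → α .] (dot at the end), and
  - a shift item [B → β . c γ] (dot before a terminal).

Augment with X' → X and build the canonical LR(0) collection (I0 = CLOSURE({[X' → . X]}), then GOTO on every symbol after a dot until no new states appear). It has 14 states:
  I0: { [A → . + A X], [A → . S], [F → . A +], [F → . S], [F → . num], [S → . ,], [X → . , +], [X → . F], [X' → . X] }  — shift
  I1: { [A → + . A X], [A → . + A X], [A → . S], [S → . ,] }  — shift
  I2: { [S → , .], [X → , . +] }  — shift, reduce
  I3: { [F → A . +] }  — shift
  I4: { [X → F .] }  — reduce
  I5: { [A → S .], [F → S .] }  — 2 reduces
  I6: { [X' → X .] }  — accept
  I7: { [F → num .] }  — reduce
  I8: { [F → A + .] }  — reduce
  I9: { [X → , + .] }  — reduce
  I10: { [S → , .] }  — reduce
  I11: { [A → + A . X], [A → . + A X], [A → . S], [F → . A +], [F → . S], [F → . num], [S → . ,], [X → . , +], [X → . F] }  — shift
  I12: { [A → S .] }  — reduce
  I13: { [A → + A X .] }  — reduce

I2 contains reduce item [S → , .] and shift item [X → , . +] — shift-reduce conflict.

Answer: Yes — I2: [S → , .] vs [X → , . +]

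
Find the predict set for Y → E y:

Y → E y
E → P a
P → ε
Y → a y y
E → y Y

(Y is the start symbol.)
PREDICT(Y → E y) = (FIRST(RHS) \ {ε}) ∪ (FOLLOW(Y) if ε ∈ FIRST(RHS), i.e. RHS ⇒* ε)
FIRST(E) = { 'a', 'y' }
FIRST(E y) = { 'a', 'y' }
ε ∉ FIRST(E y), so FOLLOW(Y) is not added.
PREDICT(Y → E y) = { 'a', 'y' }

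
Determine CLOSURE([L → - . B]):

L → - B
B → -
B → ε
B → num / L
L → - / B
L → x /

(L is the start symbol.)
{ [B → . -], [B → . num / L], [B → .], [L → - . B] }

Start with: [L → - . B]
  [L → - . B] has the dot before B: add [B → . -], [B → .], [B → . num / L]
No further items can be added.

CLOSURE = { [B → . -], [B → . num / L], [B → .], [L → - . B] }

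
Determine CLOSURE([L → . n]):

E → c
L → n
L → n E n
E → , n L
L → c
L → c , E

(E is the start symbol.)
{ [L → . n] }

To compute CLOSURE, for each item [A → α.Bβ] where B is a non-terminal, add [B → .γ] for all productions B → γ; repeat for the newly added items until nothing changes.

Start with: [L → . n]
The dot precedes the terminal n, so nothing is added.

CLOSURE = { [L → . n] }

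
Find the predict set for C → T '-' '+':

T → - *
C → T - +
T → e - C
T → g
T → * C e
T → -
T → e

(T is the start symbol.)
{ '*', '-', 'e', 'g' }

PREDICT(C → T '-' '+') = (FIRST(RHS) \ {ε}) ∪ (FOLLOW(C) if ε ∈ FIRST(RHS), i.e. RHS ⇒* ε)
FIRST(T) = { '*', '-', 'e', 'g' }
FIRST(T '-' '+') = { '*', '-', 'e', 'g' }
ε ∉ FIRST(T '-' '+'), so FOLLOW(C) is not added.
PREDICT(C → T '-' '+') = { '*', '-', 'e', 'g' }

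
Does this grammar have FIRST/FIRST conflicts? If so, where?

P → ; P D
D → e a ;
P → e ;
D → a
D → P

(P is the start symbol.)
Yes. D → e a ';' / D → P on { 'e' }

FIRST sets of the non-terminals at (or reachable through a nullable prefix from) the front of some alternative:
  FIRST(P) = { ';', 'e' }

Productions for P:
  P → ; P D: FIRST = { ';' }
  P → e ;: FIRST = { 'e' }
Productions for D:
  D → e a ;: FIRST = { 'e' }
  D → a: FIRST = { 'a' }
  D → P: FIRST = { ';', 'e' }

Conflict for D: D → e a ; and D → P
  Overlap: { 'e' }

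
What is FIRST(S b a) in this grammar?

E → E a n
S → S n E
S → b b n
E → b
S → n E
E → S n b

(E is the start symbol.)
{ 'b', 'n' }

FIRST sets of the non-terminals involved (from the grammar, by fixed-point iteration):
  FIRST(S) = { 'b', 'n' }

To compute FIRST(S b a), process the symbols left to right:
Symbol S is a non-terminal. Add FIRST(S) \ {ε} = { 'b', 'n' }
S is not nullable (ε ∉ FIRST(S)), so stop here.
FIRST(S b a) = { 'b', 'n' }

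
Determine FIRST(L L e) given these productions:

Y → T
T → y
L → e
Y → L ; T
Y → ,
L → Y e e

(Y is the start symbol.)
{ ',', 'e', 'y' }

FIRST sets of the non-terminals involved (from the grammar, by fixed-point iteration):
  FIRST(L) = { ',', 'e', 'y' }

To compute FIRST(L L e), process the symbols left to right:
Symbol L is a non-terminal. Add FIRST(L) \ {ε} = { ',', 'e', 'y' }
L is not nullable (ε ∉ FIRST(L)), so stop here.
FIRST(L L e) = { ',', 'e', 'y' }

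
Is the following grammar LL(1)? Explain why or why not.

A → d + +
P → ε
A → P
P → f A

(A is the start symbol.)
A grammar is LL(1) if for each non-terminal N with multiple productions, the predict sets of those productions are pairwise disjoint, where PREDICT(N → α) = (FIRST(α) \ {ε}) ∪ (FOLLOW(N) if α ⇒* ε).

Relevant sets:
  FIRST(P) = { 'f', ε }
  FOLLOW(A) = { $ }
  FOLLOW(P) = { $ }

For A:
  PREDICT(A → d '+' '+') = { 'd' }
  PREDICT(A → P) = { $, 'f' }
For P:
  PREDICT(P → ε) = { $ }
  PREDICT(P → f A) = { 'f' }

All predict sets are disjoint. The grammar IS LL(1).

Answer: Yes, the grammar is LL(1).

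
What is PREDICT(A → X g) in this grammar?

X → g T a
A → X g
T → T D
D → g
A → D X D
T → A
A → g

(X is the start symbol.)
{ 'g' }

PREDICT(A → X g) = (FIRST(RHS) \ {ε}) ∪ (FOLLOW(A) if ε ∈ FIRST(RHS), i.e. RHS ⇒* ε)
FIRST(X) = { 'g' }
FIRST(X g) = { 'g' }
ε ∉ FIRST(X g), so FOLLOW(A) is not added.
PREDICT(A → X g) = { 'g' }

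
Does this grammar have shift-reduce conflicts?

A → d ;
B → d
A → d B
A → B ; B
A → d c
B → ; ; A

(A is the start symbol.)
Yes — I4: [B → d .] vs [A → d . ;]; I5: [A → d ; .] vs [B → ; . ; A]

A shift-reduce conflict occurs when an LR(0) state has both:
  - a complete (reduce) item [A → α .] (dot at the end), and
  - a shift item [B → β . c γ] (dot before a terminal).

Augment with A' → A and build the canonical LR(0) collection (I0 = CLOSURE({[A' → . A]}), then GOTO on every symbol after a dot until no new states appear). It has 13 states:
  I0: { [A → . B ; B], [A → . d ;], [A → . d B], [A → . d c], [A' → . A], [B → . ; ; A], [B → . d] }  — shift
  I1: { [B → ; . ; A] }  — shift
  I2: { [A' → A .] }  — accept
  I3: { [A → B . ; B] }  — shift
  I4: { [A → d . ;], [A → d . B], [A → d . c], [B → . ; ; A], [B → . d], [B → d .] }  — shift, reduce
  I5: { [A → d ; .], [B → ; . ; A] }  — shift, reduce
  I6: { [A → d B .] }  — reduce
  I7: { [A → d c .] }  — reduce
  I8: { [B → d .] }  — reduce
  I9: { [A → . B ; B], [A → . d ;], [A → . d B], [A → . d c], [B → . ; ; A], [B → . d], [B → ; ; . A] }  — shift
  I10: { [B → ; ; A .] }  — reduce
  I11: { [A → B ; . B], [B → . ; ; A], [B → . d] }  — shift
  I12: { [A → B ; B .] }  — reduce

I4 contains reduce item [B → d .] and shift items [A → d . ;], [A → d . c], [B → . ; ; A], [B → . d] — shift-reduce conflict.
I5 contains reduce item [A → d ; .] and shift item [B → ; . ; A] — shift-reduce conflict.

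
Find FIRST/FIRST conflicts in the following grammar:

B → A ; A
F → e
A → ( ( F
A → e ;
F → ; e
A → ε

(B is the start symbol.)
No FIRST/FIRST conflicts.

A FIRST/FIRST conflict occurs when two productions N → α and N → β for the same non-terminal have FIRST(α) ∩ FIRST(β) ≠ ∅ (with ε ∈ FIRST of a nullable right-hand side, so two nullable alternatives also conflict).

Productions for F:
  F → e: FIRST = { 'e' }
  F → ; e: FIRST = { ';' }
Productions for A:
  A → ( ( F: FIRST = { '(' }
  A → e ;: FIRST = { 'e' }
  A → ε: FIRST = { ε }
B has only one production, so no FIRST/FIRST conflict is possible there.

All alternatives of each non-terminal have pairwise disjoint FIRST sets.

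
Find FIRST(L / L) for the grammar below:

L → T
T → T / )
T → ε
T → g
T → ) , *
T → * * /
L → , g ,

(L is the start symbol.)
{ ')', '*', ',', '/', 'g' }

FIRST sets of the non-terminals involved (from the grammar, by fixed-point iteration):
  FIRST(L) = { ')', '*', ',', '/', 'g', ε }

To compute FIRST(L / L), process the symbols left to right:
Symbol L is a non-terminal. Add FIRST(L) \ {ε} = { ')', '*', ',', '/', 'g' }
L is nullable (ε ∈ FIRST(L)), continue to the next symbol.
Symbol / is a terminal. Add '/' and stop.
FIRST(L / L) = { ')', '*', ',', '/', 'g' }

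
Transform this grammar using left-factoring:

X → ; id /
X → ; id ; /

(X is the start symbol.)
Left-factoring transforms A → αβ₁ | αβ₂ into A → αA' and A' → β₁ | β₂
(α is the longest common prefix among the alternatives). Repeat until
no nonterminal has two alternatives with a common prefix.

Round 1: X has alternatives sharing prefix '; id'. Introduce X': X → ; id X'
  Add: X' → /
  Add: X' → ; /

No remaining common prefixes — done.

Resulting grammar:
X → ; id X'
X' → /
X' → ; /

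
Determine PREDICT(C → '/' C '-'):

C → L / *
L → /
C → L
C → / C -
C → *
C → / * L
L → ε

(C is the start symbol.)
{ '/' }

PREDICT(C → '/' C '-') = (FIRST(RHS) \ {ε}) ∪ (FOLLOW(C) if ε ∈ FIRST(RHS), i.e. RHS ⇒* ε)
FIRST('/' C '-') = { '/' }
ε ∉ FIRST('/' C '-'), so FOLLOW(C) is not added.
PREDICT(C → '/' C '-') = { '/' }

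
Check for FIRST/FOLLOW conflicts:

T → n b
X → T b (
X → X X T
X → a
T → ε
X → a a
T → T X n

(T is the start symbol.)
Nullable non-terminals: T.
FIRST sets used below: FIRST(T) = { 'a', 'b', 'n', ε }, FIRST(X) = { 'a', 'b', 'n' }

T: nullable alternative(s) T → ε; FOLLOW(T) = { $, 'a', 'b', 'n' }
  T → n b: FIRST \ {ε} = { 'n' } — overlaps FOLLOW(T) on { 'n' }: CONFLICT
  T → ε: FIRST \ {ε} = { } — this is the only nullable alternative, skip
  T → T X n: FIRST \ {ε} = { 'a', 'b', 'n' } — overlaps FOLLOW(T) on { 'a', 'b', 'n' }: CONFLICT

X has no nullable alternative, so no FIRST/FOLLOW check is needed there.

So the grammar has 2 FIRST/FOLLOW conflicts (marked CONFLICT above).

Answer: Yes. T → n b with FOLLOW(T) on { 'n' }; T → T X n with FOLLOW(T) on { 'a', 'b', 'n' }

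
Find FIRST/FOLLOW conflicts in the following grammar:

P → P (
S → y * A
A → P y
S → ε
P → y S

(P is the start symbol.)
A FIRST/FOLLOW conflict occurs when a non-terminal N has a nullable alternative N → β (β ⇒* ε) and another alternative N → α with FIRST(α) ∩ FOLLOW(N) ≠ ∅: on such a lookahead the parser cannot decide between expanding α and letting N vanish via β.

Nullable non-terminals: S.

S: nullable alternative(s) S → ε; FOLLOW(S) = { $, '(', 'y' }
  S → y * A: FIRST \ {ε} = { 'y' } — overlaps FOLLOW(S) on { 'y' }: CONFLICT
  S → ε: FIRST \ {ε} = { } — this is the only nullable alternative, skip

A, P have no nullable alternative, so no FIRST/FOLLOW check is needed there.

So the grammar has 1 FIRST/FOLLOW conflict (marked CONFLICT above).

Answer: Yes. S → y '*' A with FOLLOW(S) on { 'y' }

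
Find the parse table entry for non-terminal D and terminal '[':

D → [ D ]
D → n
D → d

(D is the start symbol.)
To find M[D, '['], we find productions for D where '[' is in the predict set (PREDICT(N → α) = (FIRST(α) \ {ε}) ∪ (FOLLOW(N) if α ⇒* ε)).

D → [ D ]: PREDICT = { '[' }
  '[' is in predict set, so this production goes in M[D, '[']
D → n: PREDICT = { 'n' }
D → d: PREDICT = { 'd' }

M[D, '['] = D → [ D ]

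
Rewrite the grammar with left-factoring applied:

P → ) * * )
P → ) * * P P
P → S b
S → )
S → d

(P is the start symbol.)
Left-factoring transforms A → αβ₁ | αβ₂ into A → αA' and A' → β₁ | β₂
(α is the longest common prefix among the alternatives). Repeat until
no nonterminal has two alternatives with a common prefix.

Round 1: P has alternatives sharing prefix ') * *'. Introduce P': P → ) * * P'
  Add: P' → )
  Add: P' → P P

No remaining common prefixes — done.

Resulting grammar:
P → ) * * P'
P' → )
P' → P P
P → S b
S → )
S → d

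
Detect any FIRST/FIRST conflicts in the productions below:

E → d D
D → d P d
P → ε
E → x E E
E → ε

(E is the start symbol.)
Productions for E:
  E → d D: FIRST = { 'd' }
  E → x E E: FIRST = { 'x' }
  E → ε: FIRST = { ε }
D, P have only one production, so no FIRST/FIRST conflict is possible there.

All alternatives of each non-terminal have pairwise disjoint FIRST sets.

Answer: No FIRST/FIRST conflicts.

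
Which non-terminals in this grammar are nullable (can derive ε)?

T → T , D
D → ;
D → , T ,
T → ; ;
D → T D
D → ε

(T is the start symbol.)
A non-terminal is nullable if it can derive ε (the empty string): either it has an ε-production, or it has a production whose right-hand side consists entirely of nullable non-terminals.

ε-productions: D → ε
So D is immediately nullable.
No further non-terminal can be added: every production for the remaining non-terminals contains a terminal or a non-nullable non-terminal.
Nullable = { 'D' }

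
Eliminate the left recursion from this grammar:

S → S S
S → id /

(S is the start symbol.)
S is directly left-recursive. The standard transformation for
  A → A α₁ | ... | A α_m | β₁ | ... | β_n
is
  A  → β₁ A' | ... | β_n A'
  A' → α₁ A' | ... | α_m A' | ε

S → id / becomes S → id / S'
S → S S becomes S' → S S'
Add S' → ε

Resulting grammar:
S → id / S'
S' → S S'
S' → ε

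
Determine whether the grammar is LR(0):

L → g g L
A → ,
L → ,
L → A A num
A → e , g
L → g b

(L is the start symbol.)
No. Reduce-reduce conflict: [A → , .] and [L → , .]

A grammar is LR(0) if no state in the canonical LR(0) collection has:
  - both a shift item (dot before a terminal) and a complete item (shift-reduce conflict), or
  - two or more complete items (reduce-reduce conflict; the accept item [L' → L .] counts as a complete item here).

Augment with L' → L and build the canonical LR(0) collection (I0 = CLOSURE({[L' → . L]}), then GOTO on every symbol after a dot until no new states appear). It has 14 states:
  I0: { [A → . ,], [A → . e , g], [L → . ,], [L → . A A num], [L → . g b], [L → . g g L], [L' → . L] }  — shift
  I1: { [A → , .], [L → , .] }  — 2 reduces
  I2: { [A → . ,], [A → . e , g], [L → A . A num] }  — shift
  I3: { [L' → L .] }  — accept
  I4: { [A → e . , g] }  — shift
  I5: { [L → g . b], [L → g . g L] }  — shift
  I6: { [L → g b .] }  — reduce
  I7: { [A → . ,], [A → . e , g], [L → . ,], [L → . A A num], [L → . g b], [L → . g g L], [L → g g . L] }  — shift
  I8: { [L → g g L .] }  — reduce
  I9: { [A → e , . g] }  — shift
  I10: { [A → e , g .] }  — reduce
  I11: { [A → , .] }  — reduce
  I12: { [L → A A . num] }  — shift
  I13: { [L → A A num .] }  — reduce

Conflict in state I1:
  Reduce-reduce conflict: [A → , .] and [L → , .]
So the grammar is NOT LR(0).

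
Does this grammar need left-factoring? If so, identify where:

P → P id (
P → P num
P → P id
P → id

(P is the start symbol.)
Left-factoring is needed when two productions for the same non-terminal
share a common prefix on the right-hand side.

Productions for P:
  P → P id (
  P → P num
  P → P id
  P → id

Found common prefix 'P' in productions for P

Answer: Yes, P has productions with common prefix 'P'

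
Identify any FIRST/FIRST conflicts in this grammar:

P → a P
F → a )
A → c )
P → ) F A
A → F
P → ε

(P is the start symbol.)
No FIRST/FIRST conflicts.

FIRST sets of the non-terminals at (or reachable through a nullable prefix from) the front of some alternative:
  FIRST(F) = { 'a' }

Productions for P:
  P → a P: FIRST = { 'a' }
  P → ) F A: FIRST = { ')' }
  P → ε: FIRST = { ε }
Productions for A:
  A → c ): FIRST = { 'c' }
  A → F: FIRST = { 'a' }
F has only one production, so no FIRST/FIRST conflict is possible there.

All alternatives of each non-terminal have pairwise disjoint FIRST sets.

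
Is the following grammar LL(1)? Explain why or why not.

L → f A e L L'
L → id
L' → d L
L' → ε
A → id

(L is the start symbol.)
A grammar is LL(1) if for each non-terminal N with multiple productions, the predict sets of those productions are pairwise disjoint, where PREDICT(N → α) = (FIRST(α) \ {ε}) ∪ (FOLLOW(N) if α ⇒* ε).

Relevant sets:
  FOLLOW(L') = { $, 'd' }

For L:
  PREDICT(L → f A e L L') = { 'f' }
  PREDICT(L → id) = { 'id' }
For L':
  PREDICT(L' → d L) = { 'd' }
  PREDICT(L' → ε) = { $, 'd' }
A has a single production, so nothing to check there.

Conflict found: Predict set conflict for L': { 'd' }
The grammar is NOT LL(1).

Answer: No. Predict set conflict for L': { 'd' }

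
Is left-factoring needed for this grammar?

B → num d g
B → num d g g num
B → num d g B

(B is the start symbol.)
Yes, B has productions with common prefix 'num d g'

Left-factoring is needed when two productions for the same non-terminal
share a common prefix on the right-hand side.

Productions for B:
  B → num d g
  B → num d g g num
  B → num d g B

Found common prefix 'num d g' in productions for B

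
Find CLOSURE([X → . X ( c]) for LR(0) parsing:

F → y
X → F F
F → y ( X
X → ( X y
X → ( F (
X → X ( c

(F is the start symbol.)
{ [F → . y ( X], [F → . y], [X → . ( F (], [X → . ( X y], [X → . F F], [X → . X ( c] }

Start with: [X → . X ( c]
  [X → . X ( c] has the dot before X: add [X → . F F], [X → . ( X y], [X → . ( F (]
  [X → . F F] has the dot before F: add [F → . y], [F → . y ( X]
No further items can be added.

CLOSURE = { [F → . y ( X], [F → . y], [X → . ( F (], [X → . ( X y], [X → . F F], [X → . X ( c] }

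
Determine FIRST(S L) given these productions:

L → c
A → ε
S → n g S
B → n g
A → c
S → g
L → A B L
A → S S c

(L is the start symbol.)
{ 'g', 'n' }

FIRST sets of the non-terminals involved (from the grammar, by fixed-point iteration):
  FIRST(S) = { 'g', 'n' }

To compute FIRST(S L), process the symbols left to right:
Symbol S is a non-terminal. Add FIRST(S) \ {ε} = { 'g', 'n' }
S is not nullable (ε ∉ FIRST(S)), so stop here.
FIRST(S L) = { 'g', 'n' }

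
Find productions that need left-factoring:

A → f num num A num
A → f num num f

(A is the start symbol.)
Left-factoring is needed when two productions for the same non-terminal
share a common prefix on the right-hand side.

Productions for A:
  A → f num num A num
  A → f num num f

Found common prefix 'f num num' in productions for A

Answer: Yes, A has productions with common prefix 'f num num'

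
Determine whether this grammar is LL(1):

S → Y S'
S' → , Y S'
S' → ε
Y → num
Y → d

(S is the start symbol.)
Relevant sets:
  FOLLOW(S') = { $ }

For S':
  PREDICT(S' → ',' Y S') = { ',' }
  PREDICT(S' → ε) = { $ }
For Y:
  PREDICT(Y → num) = { 'num' }
  PREDICT(Y → d) = { 'd' }
S has a single production, so nothing to check there.

All predict sets are disjoint. The grammar IS LL(1).

Answer: Yes, the grammar is LL(1).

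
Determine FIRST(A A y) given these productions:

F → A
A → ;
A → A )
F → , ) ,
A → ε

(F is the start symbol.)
{ ')', ';', 'y' }

FIRST sets of the non-terminals involved (from the grammar, by fixed-point iteration):
  FIRST(A) = { ')', ';', ε }

To compute FIRST(A A y), process the symbols left to right:
Symbol A is a non-terminal. Add FIRST(A) \ {ε} = { ')', ';' }
A is nullable (ε ∈ FIRST(A)), continue to the next symbol.
Symbol A is a non-terminal. Add FIRST(A) \ {ε} = { ')', ';' }
A is nullable (ε ∈ FIRST(A)), continue to the next symbol.
Symbol y is a terminal. Add 'y' and stop.
FIRST(A A y) = { ')', ';', 'y' }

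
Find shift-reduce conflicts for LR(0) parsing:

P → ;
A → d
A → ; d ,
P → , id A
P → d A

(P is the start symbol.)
Augment with P' → P and build the canonical LR(0) collection (I0 = CLOSURE({[P' → . P]}), then GOTO on every symbol after a dot until no new states appear). It has 12 states:
  I0: { [P → . , id A], [P → . ;], [P → . d A], [P' → . P] }  — shift
  I1: { [P → , . id A] }  — shift
  I2: { [P → ; .] }  — reduce
  I3: { [P' → P .] }  — accept
  I4: { [A → . ; d ,], [A → . d], [P → d . A] }  — shift
  I5: { [A → ; . d ,] }  — shift
  I6: { [P → d A .] }  — reduce
  I7: { [A → d .] }  — reduce
  I8: { [A → ; d . ,] }  — shift
  I9: { [A → ; d , .] }  — reduce
  I10: { [A → . ; d ,], [A → . d], [P → , id . A] }  — shift
  I11: { [P → , id A .] }  — reduce

No state contains both a complete item and a shift item.

Answer: No shift-reduce conflicts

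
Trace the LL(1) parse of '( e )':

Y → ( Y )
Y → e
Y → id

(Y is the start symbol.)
Stack is shown with the top on the left.

Stack    Input    Action
------------------------
Y $      ( e ) $  output Y → ( Y )
( Y ) $  ( e ) $  match '('
Y ) $    e ) $    output Y → e
e ) $    e ) $    match 'e'
) $      ) $      match ')'
$        $        accept

The string is accepted.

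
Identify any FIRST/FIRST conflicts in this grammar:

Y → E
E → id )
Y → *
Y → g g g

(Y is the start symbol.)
A FIRST/FIRST conflict occurs when two productions N → α and N → β for the same non-terminal have FIRST(α) ∩ FIRST(β) ≠ ∅ (with ε ∈ FIRST of a nullable right-hand side, so two nullable alternatives also conflict).

FIRST sets of the non-terminals at (or reachable through a nullable prefix from) the front of some alternative:
  FIRST(E) = { 'id' }

Productions for Y:
  Y → E: FIRST = { 'id' }
  Y → *: FIRST = { '*' }
  Y → g g g: FIRST = { 'g' }
E has only one production, so no FIRST/FIRST conflict is possible there.

All alternatives of each non-terminal have pairwise disjoint FIRST sets.

Answer: No FIRST/FIRST conflicts.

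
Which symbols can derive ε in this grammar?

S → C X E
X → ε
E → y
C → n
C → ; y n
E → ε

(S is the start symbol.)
{ 'E', 'X' }

A non-terminal is nullable if it can derive ε (the empty string): either it has an ε-production, or it has a production whose right-hand side consists entirely of nullable non-terminals.

ε-productions: X → ε, E → ε
So X, E are immediately nullable.
No further non-terminal can be added: every production for the remaining non-terminals contains a terminal or a non-nullable non-terminal.
Nullable = { 'E', 'X' }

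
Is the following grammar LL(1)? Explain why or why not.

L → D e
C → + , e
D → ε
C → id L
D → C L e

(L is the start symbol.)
A grammar is LL(1) if for each non-terminal N with multiple productions, the predict sets of those productions are pairwise disjoint, where PREDICT(N → α) = (FIRST(α) \ {ε}) ∪ (FOLLOW(N) if α ⇒* ε).

Relevant sets:
  FIRST(C) = { '+', 'id' }
  FOLLOW(D) = { 'e' }

For C:
  PREDICT(C → '+' ',' e) = { '+' }
  PREDICT(C → id L) = { 'id' }
For D:
  PREDICT(D → ε) = { 'e' }
  PREDICT(D → C L e) = { '+', 'id' }
L has a single production, so nothing to check there.

All predict sets are disjoint. The grammar IS LL(1).

Answer: Yes, the grammar is LL(1).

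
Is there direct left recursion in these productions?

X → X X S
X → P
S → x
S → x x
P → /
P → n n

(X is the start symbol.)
Yes, X is left-recursive

X → X X S: LEFT RECURSIVE (starts with X)
X → P: starts with P
S → x: starts with x
S → x x: starts with x
P → /: starts with '/'
P → n n: starts with n

The grammar has direct left recursion on: X.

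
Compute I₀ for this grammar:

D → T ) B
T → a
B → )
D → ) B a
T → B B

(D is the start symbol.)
First, augment the grammar with D' → D
I₀ = CLOSURE({ [D' → . D] }):
  [D' → . D] has the dot before D: add [D → . T ) B], [D → . ) B a]
  [D → . T ) B] has the dot before T: add [T → . a], [T → . B B]
  [T → . B B] has the dot before B: add [B → . )]
No further items can be added.

I₀ = { [B → . )], [D → . ) B a], [D → . T ) B], [D' → . D], [T → . B B], [T → . a] }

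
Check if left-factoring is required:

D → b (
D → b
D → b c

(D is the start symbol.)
Left-factoring is needed when two productions for the same non-terminal
share a common prefix on the right-hand side.

Productions for D:
  D → b (
  D → b
  D → b c

Found common prefix 'b' in productions for D

Answer: Yes, D has productions with common prefix 'b'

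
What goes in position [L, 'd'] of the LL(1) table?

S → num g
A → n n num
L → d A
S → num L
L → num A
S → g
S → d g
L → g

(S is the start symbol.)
L → d A

To find M[L, 'd'], we find productions for L where 'd' is in the predict set (PREDICT(N → α) = (FIRST(α) \ {ε}) ∪ (FOLLOW(N) if α ⇒* ε)).

L → d A: PREDICT = { 'd' }
  'd' is in predict set, so this production goes in M[L, 'd']
L → num A: PREDICT = { 'num' }
L → g: PREDICT = { 'g' }

M[L, 'd'] = L → d A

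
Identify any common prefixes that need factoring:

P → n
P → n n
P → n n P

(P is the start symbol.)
Left-factoring is needed when two productions for the same non-terminal
share a common prefix on the right-hand side.

Productions for P:
  P → n
  P → n n
  P → n n P

Found common prefix 'n' in productions for P

Answer: Yes, P has productions with common prefix 'n'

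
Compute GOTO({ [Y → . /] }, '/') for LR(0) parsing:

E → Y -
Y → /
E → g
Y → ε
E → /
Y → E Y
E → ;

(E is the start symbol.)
GOTO(I, '/') = CLOSURE({ [A → αX.β] : [A → α.Xβ] ∈ I, X = '/' })

Items with dot before '/', with the dot advanced:
  [Y → . /] → [Y → / .]
Closure adds nothing (no advanced item has the dot before a non-terminal).

GOTO = { [Y → / .] }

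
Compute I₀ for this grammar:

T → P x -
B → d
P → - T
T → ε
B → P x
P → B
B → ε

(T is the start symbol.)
{ [B → . P x], [B → . d], [B → .], [P → . - T], [P → . B], [T → . P x -], [T → .], [T' → . T] }

First, augment the grammar with T' → T
I₀ = CLOSURE({ [T' → . T] }):
  [T' → . T] has the dot before T: add [T → . P x -], [T → .]
  [T → . P x -] has the dot before P: add [P → . - T], [P → . B]
  [P → . B] has the dot before B: add [B → . d], [B → . P x], [B → .]
No further items can be added.

I₀ = { [B → . P x], [B → . d], [B → .], [P → . - T], [P → . B], [T → . P x -], [T → .], [T' → . T] }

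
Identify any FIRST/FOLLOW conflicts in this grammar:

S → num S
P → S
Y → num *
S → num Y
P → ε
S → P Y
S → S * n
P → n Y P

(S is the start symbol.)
A FIRST/FOLLOW conflict occurs when a non-terminal N has a nullable alternative N → β (β ⇒* ε) and another alternative N → α with FIRST(α) ∩ FOLLOW(N) ≠ ∅: on such a lookahead the parser cannot decide between expanding α and letting N vanish via β.

Nullable non-terminals: P.
FIRST sets used below: FIRST(S) = { 'n', 'num' }

P: nullable alternative(s) P → ε; FOLLOW(P) = { 'num' }
  P → S: FIRST \ {ε} = { 'n', 'num' } — overlaps FOLLOW(P) on { 'num' }: CONFLICT
  P → ε: FIRST \ {ε} = { } — this is the only nullable alternative, skip
  P → n Y P: FIRST \ {ε} = { 'n' } — disjoint from FOLLOW(P)

S, Y have no nullable alternative, so no FIRST/FOLLOW check is needed there.

So the grammar has 1 FIRST/FOLLOW conflict (marked CONFLICT above).

Answer: Yes. P → S with FOLLOW(P) on { 'num' }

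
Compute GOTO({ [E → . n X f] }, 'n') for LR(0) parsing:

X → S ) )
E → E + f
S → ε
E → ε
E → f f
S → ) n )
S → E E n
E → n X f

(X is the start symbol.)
GOTO(I, 'n') = CLOSURE({ [A → αX.β] : [A → α.Xβ] ∈ I, X = 'n' })

Items with dot before 'n', with the dot advanced:
  [E → . n X f] → [E → n . X f]
Closure of the advanced items:
  [E → n . X f] has the dot before X: add [X → . S ) )]
  [X → . S ) )] has the dot before S: add [S → .], [S → . ) n )], [S → . E E n]
  [S → . E E n] has the dot before E: add [E → . E + f], [E → .], [E → . f f], [E → . n X f]

GOTO = { [E → . E + f], [E → . f f], [E → . n X f], [E → .], [E → n . X f], [S → . ) n )], [S → . E E n], [S → .], [X → . S ) )] }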